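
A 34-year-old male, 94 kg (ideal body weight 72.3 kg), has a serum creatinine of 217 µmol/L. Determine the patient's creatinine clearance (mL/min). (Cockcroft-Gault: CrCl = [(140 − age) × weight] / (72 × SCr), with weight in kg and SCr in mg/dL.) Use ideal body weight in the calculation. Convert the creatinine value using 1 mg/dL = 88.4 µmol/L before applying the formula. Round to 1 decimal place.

43.4 mL/min

SCr = 217 / 88.4 = 2.455 mg/dL
CrCl = (140 − 34) × 72.3 / (72 × 2.455) = 7663.8 / 176.76 ≈ 43.4 mL/min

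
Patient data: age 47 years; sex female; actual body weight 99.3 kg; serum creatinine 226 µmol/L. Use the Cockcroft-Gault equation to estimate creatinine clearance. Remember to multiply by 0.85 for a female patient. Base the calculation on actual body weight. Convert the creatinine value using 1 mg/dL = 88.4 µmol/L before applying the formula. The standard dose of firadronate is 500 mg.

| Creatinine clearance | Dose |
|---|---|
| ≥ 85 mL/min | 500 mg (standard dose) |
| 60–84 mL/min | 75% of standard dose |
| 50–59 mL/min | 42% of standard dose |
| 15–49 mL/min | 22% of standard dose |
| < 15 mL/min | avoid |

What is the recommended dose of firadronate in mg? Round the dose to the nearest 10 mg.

110 mg

SCr = 226 / 88.4 = 2.557 mg/dL
CrCl = (140 − 47) × 99.3 / (72 × 2.557) × 0.85 = 9234.9 / 184.10 × 0.85 ≈ 42.6 mL/min
CrCl ≈ 43 mL/min → bracket 15–49 mL/min.
22% of 500 mg = 110 mg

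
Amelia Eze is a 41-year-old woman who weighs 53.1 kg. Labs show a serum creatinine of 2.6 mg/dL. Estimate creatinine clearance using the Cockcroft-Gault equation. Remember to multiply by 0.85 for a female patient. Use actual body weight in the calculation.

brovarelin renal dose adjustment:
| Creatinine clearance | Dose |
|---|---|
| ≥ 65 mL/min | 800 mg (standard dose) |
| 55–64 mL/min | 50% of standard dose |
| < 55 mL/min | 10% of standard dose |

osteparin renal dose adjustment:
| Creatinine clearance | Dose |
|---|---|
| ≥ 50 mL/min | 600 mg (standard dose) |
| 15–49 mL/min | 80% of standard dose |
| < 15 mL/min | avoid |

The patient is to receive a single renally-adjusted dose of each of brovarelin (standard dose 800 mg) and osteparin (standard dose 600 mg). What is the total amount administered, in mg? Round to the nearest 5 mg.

560 mg

CrCl = (140 − 41) × 53.1 / (72 × 2.6) × 0.85 = 5256.9 / 187.20 × 0.85 ≈ 23.9 mL/min
CrCl ≈ 24 mL/min.
brovarelin: < 55 mL/min → 10% of 800 mg = 80 mg.
osteparin: 15–49 mL/min → 80% of 600 mg = 480 mg.
Total = 80 + 480 = 560 mg.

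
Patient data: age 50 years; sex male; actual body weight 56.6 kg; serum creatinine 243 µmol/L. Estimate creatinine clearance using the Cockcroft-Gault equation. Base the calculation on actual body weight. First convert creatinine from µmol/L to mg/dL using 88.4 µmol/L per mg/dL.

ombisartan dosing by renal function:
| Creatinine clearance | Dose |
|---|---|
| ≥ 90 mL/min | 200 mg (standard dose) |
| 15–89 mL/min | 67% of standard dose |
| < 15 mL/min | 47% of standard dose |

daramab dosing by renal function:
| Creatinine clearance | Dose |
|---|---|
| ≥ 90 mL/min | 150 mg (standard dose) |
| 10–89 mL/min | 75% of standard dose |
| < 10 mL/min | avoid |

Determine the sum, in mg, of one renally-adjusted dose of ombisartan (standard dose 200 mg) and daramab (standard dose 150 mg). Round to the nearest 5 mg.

245 mg

SCr = 243 / 88.4 = 2.749 mg/dL
CrCl = (140 − 50) × 56.6 / (72 × 2.749) = 5094.0 / 197.93 ≈ 25.7 mL/min
CrCl ≈ 26 mL/min.
ombisartan: 15–89 mL/min → 67% of 200 mg = 134 mg.
daramab: 10–89 mL/min → 75% of 150 mg = 112.5 mg.
Total = 134 + 112.5 = 246.5 mg.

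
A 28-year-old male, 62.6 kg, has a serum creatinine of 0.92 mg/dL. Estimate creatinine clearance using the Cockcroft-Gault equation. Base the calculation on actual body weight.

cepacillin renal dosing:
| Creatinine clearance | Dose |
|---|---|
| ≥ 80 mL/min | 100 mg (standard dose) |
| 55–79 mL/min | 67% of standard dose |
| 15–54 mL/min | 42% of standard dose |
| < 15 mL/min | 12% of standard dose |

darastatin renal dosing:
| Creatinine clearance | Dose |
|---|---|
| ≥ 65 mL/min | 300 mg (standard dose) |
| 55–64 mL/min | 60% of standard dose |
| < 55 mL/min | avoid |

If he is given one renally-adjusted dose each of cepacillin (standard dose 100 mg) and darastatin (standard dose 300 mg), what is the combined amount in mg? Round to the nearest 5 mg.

400 mg

CrCl = (140 − 28) × 62.6 / (72 × 0.92) = 7011.2 / 66.24 ≈ 105.8 mL/min
CrCl ≈ 106 mL/min.
cepacillin: ≥ 80 mL/min → 100% of 100 mg = 100 mg.
darastatin: ≥ 65 mL/min → 100% of 300 mg = 300 mg.
Total = 100 + 300 = 400 mg.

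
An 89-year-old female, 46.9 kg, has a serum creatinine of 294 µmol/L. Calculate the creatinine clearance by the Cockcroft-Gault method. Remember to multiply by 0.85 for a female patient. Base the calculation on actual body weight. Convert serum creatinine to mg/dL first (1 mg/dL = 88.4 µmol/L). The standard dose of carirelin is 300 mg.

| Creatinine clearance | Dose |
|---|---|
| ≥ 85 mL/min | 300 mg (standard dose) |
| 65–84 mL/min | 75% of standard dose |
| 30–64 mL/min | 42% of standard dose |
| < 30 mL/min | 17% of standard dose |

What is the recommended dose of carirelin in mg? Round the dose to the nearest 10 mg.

SCr = 294 / 88.4 = 3.326 mg/dL
CrCl = (140 − 89) × 46.9 / (72 × 3.326) × 0.85 = 2391.9 / 239.47 × 0.85 ≈ 8.5 mL/min
CrCl ≈ 8 mL/min → bracket < 30 mL/min.
17% of 300 mg = 51 mg → 50 mg

50 mg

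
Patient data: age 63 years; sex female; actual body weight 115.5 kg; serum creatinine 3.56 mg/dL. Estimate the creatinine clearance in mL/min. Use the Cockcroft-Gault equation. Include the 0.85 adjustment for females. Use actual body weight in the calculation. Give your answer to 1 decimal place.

CrCl = (140 − 63) × 115.5 / (72 × 3.56) × 0.85 = 8893.5 / 256.32 × 0.85 ≈ 29.5 mL/min

29.5 mL/min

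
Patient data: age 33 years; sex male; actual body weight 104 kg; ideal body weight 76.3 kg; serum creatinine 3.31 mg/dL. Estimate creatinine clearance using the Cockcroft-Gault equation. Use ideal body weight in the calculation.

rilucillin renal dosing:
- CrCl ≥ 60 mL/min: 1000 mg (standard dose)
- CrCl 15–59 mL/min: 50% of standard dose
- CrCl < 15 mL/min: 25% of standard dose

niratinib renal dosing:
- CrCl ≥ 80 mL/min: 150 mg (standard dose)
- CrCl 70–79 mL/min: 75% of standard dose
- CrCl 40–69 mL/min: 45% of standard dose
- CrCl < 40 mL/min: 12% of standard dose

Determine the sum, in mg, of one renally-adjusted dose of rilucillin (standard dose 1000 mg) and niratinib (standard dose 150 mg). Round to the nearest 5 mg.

520 mg

CrCl = (140 − 33) × 76.3 / (72 × 3.31) = 8164.1 / 238.32 ≈ 34.3 mL/min
CrCl ≈ 34 mL/min.
rilucillin: 15–59 mL/min → 50% of 1000 mg = 500 mg.
niratinib: < 40 mL/min → 12% of 150 mg = 18 mg.
Total = 500 + 18 = 518 mg.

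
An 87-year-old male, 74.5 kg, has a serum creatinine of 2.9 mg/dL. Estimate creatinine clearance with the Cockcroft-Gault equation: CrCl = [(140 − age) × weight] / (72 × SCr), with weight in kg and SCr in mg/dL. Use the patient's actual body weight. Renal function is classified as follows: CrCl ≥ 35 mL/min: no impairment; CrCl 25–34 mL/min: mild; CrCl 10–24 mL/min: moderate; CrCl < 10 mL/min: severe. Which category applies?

moderate

CrCl = (140 − 87) × 74.5 / (72 × 2.9) = 3948.5 / 208.80 ≈ 18.9 mL/min
19 mL/min falls in the 'moderate' range.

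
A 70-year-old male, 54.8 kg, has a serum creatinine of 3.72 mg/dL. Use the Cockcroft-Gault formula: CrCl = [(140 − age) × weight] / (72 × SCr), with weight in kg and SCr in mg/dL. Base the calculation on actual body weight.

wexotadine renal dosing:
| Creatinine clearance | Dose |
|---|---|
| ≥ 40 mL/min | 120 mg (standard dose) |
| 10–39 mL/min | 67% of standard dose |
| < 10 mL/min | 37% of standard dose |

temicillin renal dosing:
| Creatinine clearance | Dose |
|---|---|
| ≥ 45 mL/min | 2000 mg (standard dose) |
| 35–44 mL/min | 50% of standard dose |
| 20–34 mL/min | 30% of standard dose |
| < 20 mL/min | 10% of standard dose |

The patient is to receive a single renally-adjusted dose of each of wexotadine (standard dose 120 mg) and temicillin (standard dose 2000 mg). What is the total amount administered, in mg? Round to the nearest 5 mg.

CrCl = (140 − 70) × 54.8 / (72 × 3.72) = 3836.0 / 267.84 ≈ 14.3 mL/min
CrCl ≈ 14 mL/min.
wexotadine: 10–39 mL/min → 67% of 120 mg = 80.4 mg.
temicillin: < 20 mL/min → 10% of 2000 mg = 200 mg.
Total = 80.4 + 200 = 280.4 mg.

280 mg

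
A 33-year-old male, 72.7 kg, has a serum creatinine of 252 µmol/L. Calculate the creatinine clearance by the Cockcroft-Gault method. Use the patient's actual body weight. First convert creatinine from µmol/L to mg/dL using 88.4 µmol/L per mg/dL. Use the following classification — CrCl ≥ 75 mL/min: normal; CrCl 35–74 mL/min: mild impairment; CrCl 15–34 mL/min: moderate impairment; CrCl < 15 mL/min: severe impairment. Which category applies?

SCr = 252 / 88.4 = 2.851 mg/dL
CrCl = (140 − 33) × 72.7 / (72 × 2.851) = 7778.9 / 205.27 ≈ 37.9 mL/min
38 mL/min falls in the 'mild impairment' range.

mild impairment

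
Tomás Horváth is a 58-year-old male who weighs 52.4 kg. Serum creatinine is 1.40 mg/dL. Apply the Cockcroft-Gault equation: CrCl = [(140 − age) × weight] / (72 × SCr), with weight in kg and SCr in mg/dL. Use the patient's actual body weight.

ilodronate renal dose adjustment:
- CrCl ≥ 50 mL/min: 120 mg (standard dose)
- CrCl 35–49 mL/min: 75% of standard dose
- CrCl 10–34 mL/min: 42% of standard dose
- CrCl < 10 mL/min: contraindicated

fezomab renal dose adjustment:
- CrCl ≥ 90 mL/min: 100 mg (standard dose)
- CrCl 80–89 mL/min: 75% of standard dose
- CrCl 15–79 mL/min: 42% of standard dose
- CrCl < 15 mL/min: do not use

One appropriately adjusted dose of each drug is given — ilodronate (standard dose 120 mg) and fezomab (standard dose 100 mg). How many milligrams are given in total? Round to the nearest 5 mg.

130 mg

CrCl = (140 − 58) × 52.4 / (72 × 1.4) = 4296.8 / 100.80 ≈ 42.6 mL/min
CrCl ≈ 43 mL/min.
ilodronate: 35–49 mL/min → 75% of 120 mg = 90 mg.
fezomab: 15–79 mL/min → 42% of 100 mg = 42 mg.
Total = 90 + 42 = 132 mg.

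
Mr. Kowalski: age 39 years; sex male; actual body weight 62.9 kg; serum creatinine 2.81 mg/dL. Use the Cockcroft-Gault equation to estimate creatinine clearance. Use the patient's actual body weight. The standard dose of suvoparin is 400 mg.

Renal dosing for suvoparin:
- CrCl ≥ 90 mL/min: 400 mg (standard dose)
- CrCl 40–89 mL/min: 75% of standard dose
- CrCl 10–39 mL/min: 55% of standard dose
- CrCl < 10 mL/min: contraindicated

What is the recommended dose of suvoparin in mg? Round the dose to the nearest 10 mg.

CrCl = (140 − 39) × 62.9 / (72 × 2.81) = 6352.9 / 202.32 ≈ 31.4 mL/min
CrCl ≈ 31 mL/min → bracket 10–39 mL/min.
55% of 400 mg = 220 mg

220 mg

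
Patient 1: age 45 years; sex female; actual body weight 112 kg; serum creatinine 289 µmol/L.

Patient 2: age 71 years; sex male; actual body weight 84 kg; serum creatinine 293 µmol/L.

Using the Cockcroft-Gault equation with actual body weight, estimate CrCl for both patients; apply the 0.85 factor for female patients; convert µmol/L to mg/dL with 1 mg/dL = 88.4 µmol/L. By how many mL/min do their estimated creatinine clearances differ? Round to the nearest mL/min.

Patient 1: SCr = 289 / 88.4 = 3.269 mg/dL
Patient 1: CrCl = (140 − 45) × 112 / (72 × 3.269) × 0.85 = 10640.0 / 235.37 × 0.85 ≈ 38.4 mL/min
Patient 2: SCr = 293 / 88.4 = 3.314 mg/dL
Patient 2: CrCl = (140 − 71) × 84 / (72 × 3.314) = 5796.0 / 238.61 ≈ 24.3 mL/min
|38.4 − 24.3| = 14.1 mL/min

14 mL/min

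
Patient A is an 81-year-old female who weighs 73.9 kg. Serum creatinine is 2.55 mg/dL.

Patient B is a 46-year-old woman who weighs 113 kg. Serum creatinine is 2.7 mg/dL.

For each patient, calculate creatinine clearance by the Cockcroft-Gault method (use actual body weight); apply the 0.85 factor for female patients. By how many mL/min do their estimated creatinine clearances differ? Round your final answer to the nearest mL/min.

26 mL/min

Patient A: CrCl = (140 − 81) × 73.9 / (72 × 2.55) × 0.85 = 4360.1 / 183.60 × 0.85 ≈ 20.2 mL/min
Patient B: CrCl = (140 − 46) × 113 / (72 × 2.7) × 0.85 = 10622.0 / 194.40 × 0.85 ≈ 46.4 mL/min
|20.2 − 46.4| = 26.2 mL/min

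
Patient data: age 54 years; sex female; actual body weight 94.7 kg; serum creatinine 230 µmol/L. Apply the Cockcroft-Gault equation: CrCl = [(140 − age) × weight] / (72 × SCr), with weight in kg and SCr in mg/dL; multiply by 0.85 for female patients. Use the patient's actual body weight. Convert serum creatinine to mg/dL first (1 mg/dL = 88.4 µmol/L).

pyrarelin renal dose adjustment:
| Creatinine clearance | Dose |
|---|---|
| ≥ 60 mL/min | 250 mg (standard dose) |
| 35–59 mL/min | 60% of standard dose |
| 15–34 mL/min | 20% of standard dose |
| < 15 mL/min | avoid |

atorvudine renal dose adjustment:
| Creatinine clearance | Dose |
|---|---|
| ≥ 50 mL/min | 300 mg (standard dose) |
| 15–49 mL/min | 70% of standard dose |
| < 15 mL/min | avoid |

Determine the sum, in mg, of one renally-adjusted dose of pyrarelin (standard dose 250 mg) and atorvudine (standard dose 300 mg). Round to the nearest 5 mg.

360 mg

SCr = 230 / 88.4 = 2.602 mg/dL
CrCl = (140 − 54) × 94.7 / (72 × 2.602) × 0.85 = 8144.2 / 187.34 × 0.85 ≈ 37.0 mL/min
CrCl ≈ 37 mL/min.
pyrarelin: 35–59 mL/min → 60% of 250 mg = 150 mg.
atorvudine: 15–49 mL/min → 70% of 300 mg = 210 mg.
Total = 150 + 210 = 360 mg.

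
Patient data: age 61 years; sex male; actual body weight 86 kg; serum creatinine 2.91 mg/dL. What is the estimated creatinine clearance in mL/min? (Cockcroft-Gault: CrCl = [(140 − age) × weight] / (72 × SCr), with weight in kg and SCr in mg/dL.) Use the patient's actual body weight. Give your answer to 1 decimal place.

CrCl = (140 − 61) × 86 / (72 × 2.91) = 6794.0 / 209.52 ≈ 32.4 mL/min

32.4 mL/min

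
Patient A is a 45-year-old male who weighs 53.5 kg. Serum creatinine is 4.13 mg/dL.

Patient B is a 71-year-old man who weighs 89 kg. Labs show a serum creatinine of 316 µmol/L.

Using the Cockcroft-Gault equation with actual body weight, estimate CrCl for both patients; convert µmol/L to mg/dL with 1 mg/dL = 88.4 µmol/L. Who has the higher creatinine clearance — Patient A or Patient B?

Patient A: CrCl = (140 − 45) × 53.5 / (72 × 4.13) = 5082.5 / 297.36 ≈ 17.1 mL/min
Patient B: SCr = 316 / 88.4 = 3.575 mg/dL
Patient B: CrCl = (140 − 71) × 89 / (72 × 3.575) = 6141.0 / 257.40 ≈ 23.9 mL/min
17.1 vs 23.9 mL/min → Patient B is higher.

Patient B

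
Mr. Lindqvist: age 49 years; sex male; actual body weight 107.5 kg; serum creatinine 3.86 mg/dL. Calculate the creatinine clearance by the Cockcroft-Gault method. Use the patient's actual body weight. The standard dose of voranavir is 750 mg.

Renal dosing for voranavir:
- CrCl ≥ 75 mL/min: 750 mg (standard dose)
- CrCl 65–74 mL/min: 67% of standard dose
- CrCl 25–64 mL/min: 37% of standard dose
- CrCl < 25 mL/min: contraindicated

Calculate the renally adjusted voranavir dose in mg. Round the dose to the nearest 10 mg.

280 mg

CrCl = (140 − 49) × 107.5 / (72 × 3.86) = 9782.5 / 277.92 ≈ 35.2 mL/min
CrCl ≈ 35 mL/min → bracket 25–64 mL/min.
37% of 750 mg = 277.5 mg → 280 mg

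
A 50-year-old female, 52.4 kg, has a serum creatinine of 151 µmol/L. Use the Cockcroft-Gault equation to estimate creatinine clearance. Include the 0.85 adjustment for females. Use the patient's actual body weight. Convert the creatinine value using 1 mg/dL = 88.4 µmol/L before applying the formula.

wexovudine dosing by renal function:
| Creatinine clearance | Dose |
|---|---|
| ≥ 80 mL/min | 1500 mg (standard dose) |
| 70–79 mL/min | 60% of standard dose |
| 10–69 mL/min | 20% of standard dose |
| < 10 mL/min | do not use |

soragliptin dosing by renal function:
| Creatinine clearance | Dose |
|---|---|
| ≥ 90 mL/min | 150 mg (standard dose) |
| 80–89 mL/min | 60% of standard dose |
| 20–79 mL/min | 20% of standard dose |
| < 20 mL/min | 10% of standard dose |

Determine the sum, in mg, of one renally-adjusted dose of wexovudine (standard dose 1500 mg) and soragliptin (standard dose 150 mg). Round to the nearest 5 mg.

SCr = 151 / 88.4 = 1.708 mg/dL
CrCl = (140 − 50) × 52.4 / (72 × 1.708) × 0.85 = 4716.0 / 122.98 × 0.85 ≈ 32.6 mL/min
CrCl ≈ 33 mL/min.
wexovudine: 10–69 mL/min → 20% of 1500 mg = 300 mg.
soragliptin: 20–79 mL/min → 20% of 150 mg = 30 mg.
Total = 300 + 30 = 330 mg.

330 mg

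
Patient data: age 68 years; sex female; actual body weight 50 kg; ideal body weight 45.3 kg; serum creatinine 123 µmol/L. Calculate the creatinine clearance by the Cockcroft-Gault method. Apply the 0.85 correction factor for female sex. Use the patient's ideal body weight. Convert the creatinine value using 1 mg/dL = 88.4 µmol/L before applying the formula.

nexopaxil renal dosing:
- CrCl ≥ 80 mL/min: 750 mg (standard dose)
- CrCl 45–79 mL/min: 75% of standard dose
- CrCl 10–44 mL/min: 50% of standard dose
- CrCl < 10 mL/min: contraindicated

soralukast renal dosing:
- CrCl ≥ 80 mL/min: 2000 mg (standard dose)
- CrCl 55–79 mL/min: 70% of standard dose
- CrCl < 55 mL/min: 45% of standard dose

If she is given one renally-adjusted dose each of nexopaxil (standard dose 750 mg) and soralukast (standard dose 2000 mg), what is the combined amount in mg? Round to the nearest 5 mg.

SCr = 123 / 88.4 = 1.391 mg/dL
CrCl = (140 − 68) × 45.3 / (72 × 1.391) × 0.85 = 3261.6 / 100.15 × 0.85 ≈ 27.7 mL/min
CrCl ≈ 28 mL/min.
nexopaxil: 10–44 mL/min → 50% of 750 mg = 375 mg.
soralukast: < 55 mL/min → 45% of 2000 mg = 900 mg.
Total = 375 + 900 = 1275 mg.

1275 mg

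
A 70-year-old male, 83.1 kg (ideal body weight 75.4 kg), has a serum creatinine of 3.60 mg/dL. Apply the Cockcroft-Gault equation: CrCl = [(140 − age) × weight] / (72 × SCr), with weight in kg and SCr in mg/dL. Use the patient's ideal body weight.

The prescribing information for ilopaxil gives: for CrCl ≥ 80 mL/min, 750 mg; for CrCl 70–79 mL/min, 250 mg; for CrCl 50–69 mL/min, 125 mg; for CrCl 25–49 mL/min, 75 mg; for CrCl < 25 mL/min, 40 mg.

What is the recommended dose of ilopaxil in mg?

40 mg

CrCl = (140 − 70) × 75.4 / (72 × 3.6) = 5278.0 / 259.20 ≈ 20.4 mL/min
CrCl ≈ 20 mL/min → bracket < 25 mL/min.
Dose for this bracket: 40 mg.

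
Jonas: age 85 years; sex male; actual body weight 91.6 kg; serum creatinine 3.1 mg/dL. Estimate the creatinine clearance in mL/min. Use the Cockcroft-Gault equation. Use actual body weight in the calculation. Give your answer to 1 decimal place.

CrCl = (140 − 85) × 91.6 / (72 × 3.1) = 5038.0 / 223.20 ≈ 22.6 mL/min

22.6 mL/min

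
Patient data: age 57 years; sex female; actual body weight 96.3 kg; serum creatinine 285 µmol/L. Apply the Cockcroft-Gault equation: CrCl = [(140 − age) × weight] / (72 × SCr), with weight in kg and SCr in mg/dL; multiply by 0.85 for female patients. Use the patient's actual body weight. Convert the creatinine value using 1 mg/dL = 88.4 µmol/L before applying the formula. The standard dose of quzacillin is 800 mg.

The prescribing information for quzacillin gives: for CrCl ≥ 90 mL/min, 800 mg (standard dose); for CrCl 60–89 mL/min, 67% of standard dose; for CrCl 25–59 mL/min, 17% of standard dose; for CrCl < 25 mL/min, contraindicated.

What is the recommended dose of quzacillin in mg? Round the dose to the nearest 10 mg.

140 mg

SCr = 285 / 88.4 = 3.224 mg/dL
CrCl = (140 − 57) × 96.3 / (72 × 3.224) × 0.85 = 7992.9 / 232.13 × 0.85 ≈ 29.3 mL/min
CrCl ≈ 29 mL/min → bracket 25–59 mL/min.
17% of 800 mg = 136 mg → 140 mg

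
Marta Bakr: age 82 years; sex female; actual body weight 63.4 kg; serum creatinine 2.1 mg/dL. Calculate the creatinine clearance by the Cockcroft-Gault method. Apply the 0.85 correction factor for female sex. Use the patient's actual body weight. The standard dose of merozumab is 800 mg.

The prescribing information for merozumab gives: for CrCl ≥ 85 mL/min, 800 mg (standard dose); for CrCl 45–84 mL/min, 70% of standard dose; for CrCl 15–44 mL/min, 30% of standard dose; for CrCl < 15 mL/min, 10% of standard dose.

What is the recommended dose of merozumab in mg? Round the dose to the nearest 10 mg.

CrCl = (140 − 82) × 63.4 / (72 × 2.1) × 0.85 = 3677.2 / 151.20 × 0.85 ≈ 20.7 mL/min
CrCl ≈ 21 mL/min → bracket 15–44 mL/min.
30% of 800 mg = 240 mg

240 mg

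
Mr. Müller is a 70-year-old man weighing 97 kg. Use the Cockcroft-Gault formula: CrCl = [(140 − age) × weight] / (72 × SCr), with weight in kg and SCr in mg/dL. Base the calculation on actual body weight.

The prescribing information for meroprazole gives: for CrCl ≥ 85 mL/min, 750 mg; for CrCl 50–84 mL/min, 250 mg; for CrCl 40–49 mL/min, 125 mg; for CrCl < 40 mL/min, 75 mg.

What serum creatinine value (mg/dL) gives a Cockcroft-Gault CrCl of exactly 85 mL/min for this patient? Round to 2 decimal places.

Standard dose requires CrCl ≥ 85 mL/min.
Set (140 − 70) × 97 / (72 × SCr) = 85
SCr = (140 − 70) × 97 / (72 × 85) = 1.109 mg/dL

1.11 mg/dL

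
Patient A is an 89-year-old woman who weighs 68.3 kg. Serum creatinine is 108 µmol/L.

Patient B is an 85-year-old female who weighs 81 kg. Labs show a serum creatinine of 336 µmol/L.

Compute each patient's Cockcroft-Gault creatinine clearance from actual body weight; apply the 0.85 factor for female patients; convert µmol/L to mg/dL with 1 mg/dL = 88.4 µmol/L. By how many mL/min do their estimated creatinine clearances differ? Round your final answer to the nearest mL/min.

20 mL/min

Patient A: SCr = 108 / 88.4 = 1.222 mg/dL
Patient A: CrCl = (140 − 89) × 68.3 / (72 × 1.222) × 0.85 = 3483.3 / 87.98 × 0.85 ≈ 33.7 mL/min
Patient B: SCr = 336 / 88.4 = 3.801 mg/dL
Patient B: CrCl = (140 − 85) × 81 / (72 × 3.801) × 0.85 = 4455.0 / 273.67 × 0.85 ≈ 13.8 mL/min
|33.7 − 13.8| = 19.9 mL/min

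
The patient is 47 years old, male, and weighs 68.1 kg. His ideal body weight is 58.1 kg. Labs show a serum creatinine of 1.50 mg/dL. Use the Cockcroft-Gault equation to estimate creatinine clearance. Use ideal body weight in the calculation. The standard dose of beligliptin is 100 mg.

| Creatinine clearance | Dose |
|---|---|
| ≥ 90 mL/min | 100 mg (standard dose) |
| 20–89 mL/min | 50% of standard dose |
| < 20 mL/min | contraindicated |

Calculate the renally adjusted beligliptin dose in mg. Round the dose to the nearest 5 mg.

50 mg

CrCl = (140 − 47) × 58.1 / (72 × 1.5) = 5403.3 / 108.00 ≈ 50.0 mL/min
CrCl ≈ 50 mL/min → bracket 20–89 mL/min.
50% of 100 mg = 50 mg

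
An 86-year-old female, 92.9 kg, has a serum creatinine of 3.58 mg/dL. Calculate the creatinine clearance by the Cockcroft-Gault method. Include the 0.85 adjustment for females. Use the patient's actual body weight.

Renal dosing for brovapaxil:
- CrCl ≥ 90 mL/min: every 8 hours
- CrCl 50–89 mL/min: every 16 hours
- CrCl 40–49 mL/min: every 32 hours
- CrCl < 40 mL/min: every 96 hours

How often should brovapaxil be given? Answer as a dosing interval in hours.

every 96 hours

CrCl = (140 − 86) × 92.9 / (72 × 3.58) × 0.85 = 5016.6 / 257.76 × 0.85 ≈ 16.5 mL/min
CrCl ≈ 17 mL/min → bracket < 40 mL/min → every 96 hours.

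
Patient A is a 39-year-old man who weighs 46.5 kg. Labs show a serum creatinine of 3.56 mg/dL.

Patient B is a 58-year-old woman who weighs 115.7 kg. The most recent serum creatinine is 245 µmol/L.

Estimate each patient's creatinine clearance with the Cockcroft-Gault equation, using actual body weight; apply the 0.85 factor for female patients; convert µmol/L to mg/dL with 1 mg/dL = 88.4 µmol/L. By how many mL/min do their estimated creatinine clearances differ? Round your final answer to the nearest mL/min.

Patient A: CrCl = (140 − 39) × 46.5 / (72 × 3.56) = 4696.5 / 256.32 ≈ 18.3 mL/min
Patient B: SCr = 245 / 88.4 = 2.771 mg/dL
Patient B: CrCl = (140 − 58) × 115.7 / (72 × 2.771) × 0.85 = 9487.4 / 199.51 × 0.85 ≈ 40.4 mL/min
|18.3 − 40.4| = 22.1 mL/min

22 mL/min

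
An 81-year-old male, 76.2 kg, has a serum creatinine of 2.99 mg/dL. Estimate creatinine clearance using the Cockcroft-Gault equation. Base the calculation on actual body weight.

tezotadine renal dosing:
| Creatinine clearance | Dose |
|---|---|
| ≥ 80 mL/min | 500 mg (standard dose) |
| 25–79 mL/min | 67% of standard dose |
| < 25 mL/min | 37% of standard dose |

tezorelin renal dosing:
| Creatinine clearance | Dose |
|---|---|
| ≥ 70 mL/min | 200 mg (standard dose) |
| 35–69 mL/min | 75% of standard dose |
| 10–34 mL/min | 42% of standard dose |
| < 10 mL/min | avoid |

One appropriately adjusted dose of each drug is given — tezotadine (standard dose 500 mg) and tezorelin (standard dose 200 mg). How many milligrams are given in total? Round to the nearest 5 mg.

270 mg

CrCl = (140 − 81) × 76.2 / (72 × 2.99) = 4495.8 / 215.28 ≈ 20.9 mL/min
CrCl ≈ 21 mL/min.
tezotadine: < 25 mL/min → 37% of 500 mg = 185 mg.
tezorelin: 10–34 mL/min → 42% of 200 mg = 84 mg.
Total = 185 + 84 = 269 mg.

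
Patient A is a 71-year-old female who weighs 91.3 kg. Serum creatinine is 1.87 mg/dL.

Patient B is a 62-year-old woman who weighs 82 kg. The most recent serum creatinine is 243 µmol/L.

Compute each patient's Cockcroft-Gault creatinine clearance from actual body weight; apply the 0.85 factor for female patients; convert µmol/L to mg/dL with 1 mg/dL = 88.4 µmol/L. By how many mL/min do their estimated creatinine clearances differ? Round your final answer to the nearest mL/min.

12 mL/min

Patient A: CrCl = (140 − 71) × 91.3 / (72 × 1.87) × 0.85 = 6299.7 / 134.64 × 0.85 ≈ 39.8 mL/min
Patient B: SCr = 243 / 88.4 = 2.749 mg/dL
Patient B: CrCl = (140 − 62) × 82 / (72 × 2.749) × 0.85 = 6396.0 / 197.93 × 0.85 ≈ 27.5 mL/min
|39.8 − 27.5| = 12.3 mL/min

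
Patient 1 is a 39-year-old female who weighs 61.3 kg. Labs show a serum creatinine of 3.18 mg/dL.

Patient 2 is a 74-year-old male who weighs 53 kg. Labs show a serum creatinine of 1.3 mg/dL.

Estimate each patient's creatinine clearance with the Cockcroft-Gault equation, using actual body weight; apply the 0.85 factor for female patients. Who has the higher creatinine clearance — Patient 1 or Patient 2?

Patient 1: CrCl = (140 − 39) × 61.3 / (72 × 3.18) × 0.85 = 6191.3 / 228.96 × 0.85 ≈ 23.0 mL/min
Patient 2: CrCl = (140 − 74) × 53 / (72 × 1.3) = 3498.0 / 93.60 ≈ 37.4 mL/min
23.0 vs 37.4 mL/min → Patient 2 is higher.

Patient 2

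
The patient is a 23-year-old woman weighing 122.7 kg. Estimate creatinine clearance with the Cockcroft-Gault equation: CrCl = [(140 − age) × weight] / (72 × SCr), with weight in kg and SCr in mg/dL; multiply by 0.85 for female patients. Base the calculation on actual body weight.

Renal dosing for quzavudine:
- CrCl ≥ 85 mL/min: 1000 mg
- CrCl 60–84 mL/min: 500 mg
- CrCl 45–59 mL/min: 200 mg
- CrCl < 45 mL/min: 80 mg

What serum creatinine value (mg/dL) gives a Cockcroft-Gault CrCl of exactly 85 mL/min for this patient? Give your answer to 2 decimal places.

1.99 mg/dL

Standard dose requires CrCl ≥ 85 mL/min.
Set (140 − 23) × 122.7 × 0.85 / (72 × SCr) = 85
SCr = (140 − 23) × 122.7 × 0.85 / (72 × 85) = 1.994 mg/dL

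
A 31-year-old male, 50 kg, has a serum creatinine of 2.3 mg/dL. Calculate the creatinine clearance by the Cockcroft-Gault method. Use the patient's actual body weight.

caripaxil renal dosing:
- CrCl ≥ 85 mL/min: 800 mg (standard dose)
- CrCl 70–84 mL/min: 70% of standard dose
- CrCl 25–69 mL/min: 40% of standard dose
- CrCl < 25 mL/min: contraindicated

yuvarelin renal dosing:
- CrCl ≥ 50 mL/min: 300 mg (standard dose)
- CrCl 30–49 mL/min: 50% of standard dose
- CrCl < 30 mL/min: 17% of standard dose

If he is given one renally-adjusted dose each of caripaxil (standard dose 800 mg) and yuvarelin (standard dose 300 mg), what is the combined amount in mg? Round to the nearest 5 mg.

CrCl = (140 − 31) × 50 / (72 × 2.3) = 5450.0 / 165.60 ≈ 32.9 mL/min
CrCl ≈ 33 mL/min.
caripaxil: 25–69 mL/min → 40% of 800 mg = 320 mg.
yuvarelin: 30–49 mL/min → 50% of 300 mg = 150 mg.
Total = 320 + 150 = 470 mg.

470 mg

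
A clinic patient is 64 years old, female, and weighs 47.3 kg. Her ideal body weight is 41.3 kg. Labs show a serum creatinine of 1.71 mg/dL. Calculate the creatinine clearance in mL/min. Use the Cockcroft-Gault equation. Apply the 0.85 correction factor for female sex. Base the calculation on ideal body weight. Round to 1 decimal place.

21.7 mL/min

CrCl = (140 − 64) × 41.3 / (72 × 1.71) × 0.85 = 3138.8 / 123.12 × 0.85 ≈ 21.7 mL/min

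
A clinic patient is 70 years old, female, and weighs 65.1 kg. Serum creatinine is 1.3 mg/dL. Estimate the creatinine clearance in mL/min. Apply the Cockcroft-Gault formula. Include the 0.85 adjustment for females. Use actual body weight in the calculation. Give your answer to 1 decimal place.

41.4 mL/min

CrCl = (140 − 70) × 65.1 / (72 × 1.3) × 0.85 = 4557.0 / 93.60 × 0.85 ≈ 41.4 mL/min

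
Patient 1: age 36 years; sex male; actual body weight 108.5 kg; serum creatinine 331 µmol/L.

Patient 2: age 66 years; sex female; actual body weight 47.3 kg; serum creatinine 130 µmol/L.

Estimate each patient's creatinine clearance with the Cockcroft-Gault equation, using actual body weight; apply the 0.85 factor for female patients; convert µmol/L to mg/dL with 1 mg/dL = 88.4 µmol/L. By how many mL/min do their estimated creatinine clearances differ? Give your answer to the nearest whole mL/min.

14 mL/min

Patient 1: SCr = 331 / 88.4 = 3.744 mg/dL
Patient 1: CrCl = (140 − 36) × 108.5 / (72 × 3.744) = 11284.0 / 269.57 ≈ 41.9 mL/min
Patient 2: SCr = 130 / 88.4 = 1.471 mg/dL
Patient 2: CrCl = (140 − 66) × 47.3 / (72 × 1.471) × 0.85 = 3500.2 / 105.91 × 0.85 ≈ 28.1 mL/min
|41.9 − 28.1| = 13.8 mL/min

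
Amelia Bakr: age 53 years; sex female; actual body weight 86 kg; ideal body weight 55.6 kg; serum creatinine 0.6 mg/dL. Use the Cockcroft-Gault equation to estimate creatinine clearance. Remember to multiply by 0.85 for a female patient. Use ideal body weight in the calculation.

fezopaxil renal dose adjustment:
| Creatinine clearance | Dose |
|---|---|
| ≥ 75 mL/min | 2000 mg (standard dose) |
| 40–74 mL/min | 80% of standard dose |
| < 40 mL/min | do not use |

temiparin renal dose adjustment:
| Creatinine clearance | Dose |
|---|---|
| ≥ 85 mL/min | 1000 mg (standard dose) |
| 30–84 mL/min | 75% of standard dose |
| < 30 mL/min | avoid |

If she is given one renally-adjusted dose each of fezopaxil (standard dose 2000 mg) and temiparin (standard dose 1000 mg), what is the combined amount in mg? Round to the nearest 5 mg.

3000 mg

CrCl = (140 − 53) × 55.6 / (72 × 0.6) × 0.85 = 4837.2 / 43.20 × 0.85 ≈ 95.2 mL/min
CrCl ≈ 95 mL/min.
fezopaxil: ≥ 75 mL/min → 100% of 2000 mg = 2000 mg.
temiparin: ≥ 85 mL/min → 100% of 1000 mg = 1000 mg.
Total = 2000 + 1000 = 3000 mg.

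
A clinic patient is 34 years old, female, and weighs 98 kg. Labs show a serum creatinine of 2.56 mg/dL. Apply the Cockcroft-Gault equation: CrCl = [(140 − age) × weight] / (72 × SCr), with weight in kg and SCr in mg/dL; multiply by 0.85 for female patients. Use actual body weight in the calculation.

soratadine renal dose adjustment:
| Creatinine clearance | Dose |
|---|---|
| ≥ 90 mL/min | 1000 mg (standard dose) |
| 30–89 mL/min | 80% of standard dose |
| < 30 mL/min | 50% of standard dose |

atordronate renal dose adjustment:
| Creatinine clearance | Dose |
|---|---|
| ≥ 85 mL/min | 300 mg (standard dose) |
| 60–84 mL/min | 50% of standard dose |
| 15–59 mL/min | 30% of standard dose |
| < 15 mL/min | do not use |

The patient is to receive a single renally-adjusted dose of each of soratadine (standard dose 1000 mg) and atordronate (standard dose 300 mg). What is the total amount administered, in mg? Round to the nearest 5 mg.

CrCl = (140 − 34) × 98 / (72 × 2.56) × 0.85 = 10388.0 / 184.32 × 0.85 ≈ 47.9 mL/min
CrCl ≈ 48 mL/min.
soratadine: 30–89 mL/min → 80% of 1000 mg = 800 mg.
atordronate: 15–59 mL/min → 30% of 300 mg = 90 mg.
Total = 800 + 90 = 890 mg.

890 mg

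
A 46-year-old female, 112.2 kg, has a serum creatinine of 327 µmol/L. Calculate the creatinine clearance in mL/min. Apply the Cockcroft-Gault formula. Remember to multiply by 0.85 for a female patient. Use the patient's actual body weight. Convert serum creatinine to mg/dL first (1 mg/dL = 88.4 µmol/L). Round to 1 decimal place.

33.7 mL/min

SCr = 327 / 88.4 = 3.699 mg/dL
CrCl = (140 − 46) × 112.2 / (72 × 3.699) × 0.85 = 10546.8 / 266.33 × 0.85 ≈ 33.7 mL/min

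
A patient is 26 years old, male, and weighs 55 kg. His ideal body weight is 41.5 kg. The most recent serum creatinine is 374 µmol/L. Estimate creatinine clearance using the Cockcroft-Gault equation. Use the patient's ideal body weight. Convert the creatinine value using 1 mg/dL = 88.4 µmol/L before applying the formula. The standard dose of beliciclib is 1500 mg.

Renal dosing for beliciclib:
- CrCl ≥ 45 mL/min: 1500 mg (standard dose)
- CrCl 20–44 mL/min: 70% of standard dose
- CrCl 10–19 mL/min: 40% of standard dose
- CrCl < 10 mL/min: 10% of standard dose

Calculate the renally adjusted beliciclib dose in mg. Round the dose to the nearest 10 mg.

600 mg

SCr = 374 / 88.4 = 4.231 mg/dL
CrCl = (140 − 26) × 41.5 / (72 × 4.231) = 4731.0 / 304.63 ≈ 15.5 mL/min
CrCl ≈ 16 mL/min → bracket 10–19 mL/min.
40% of 1500 mg = 600 mg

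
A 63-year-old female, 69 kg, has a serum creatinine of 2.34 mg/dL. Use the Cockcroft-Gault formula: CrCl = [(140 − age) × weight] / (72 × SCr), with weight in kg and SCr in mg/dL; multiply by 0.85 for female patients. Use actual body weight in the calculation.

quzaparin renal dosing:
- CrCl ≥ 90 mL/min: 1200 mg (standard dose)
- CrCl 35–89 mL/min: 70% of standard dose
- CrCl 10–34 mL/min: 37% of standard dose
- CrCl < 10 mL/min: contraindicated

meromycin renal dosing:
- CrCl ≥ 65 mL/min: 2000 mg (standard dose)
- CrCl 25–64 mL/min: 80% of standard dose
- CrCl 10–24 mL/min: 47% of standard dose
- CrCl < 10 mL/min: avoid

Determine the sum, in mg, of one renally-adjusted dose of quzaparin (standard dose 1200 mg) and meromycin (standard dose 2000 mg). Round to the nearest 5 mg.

CrCl = (140 − 63) × 69 / (72 × 2.34) × 0.85 = 5313.0 / 168.48 × 0.85 ≈ 26.8 mL/min
CrCl ≈ 27 mL/min.
quzaparin: 10–34 mL/min → 37% of 1200 mg = 444 mg.
meromycin: 25–64 mL/min → 80% of 2000 mg = 1600 mg.
Total = 444 + 1600 = 2044 mg.

2045 mg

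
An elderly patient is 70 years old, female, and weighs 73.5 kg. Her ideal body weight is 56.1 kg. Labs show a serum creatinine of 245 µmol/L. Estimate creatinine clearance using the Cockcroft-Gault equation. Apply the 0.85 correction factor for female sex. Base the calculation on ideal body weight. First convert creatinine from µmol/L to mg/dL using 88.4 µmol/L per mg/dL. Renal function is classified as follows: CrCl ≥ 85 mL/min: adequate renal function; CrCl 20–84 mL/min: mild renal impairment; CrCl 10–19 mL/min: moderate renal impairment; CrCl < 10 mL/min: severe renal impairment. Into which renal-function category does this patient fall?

moderate renal impairment

SCr = 245 / 88.4 = 2.771 mg/dL
CrCl = (140 − 70) × 56.1 / (72 × 2.771) × 0.85 = 3927.0 / 199.51 × 0.85 ≈ 16.7 mL/min
17 mL/min falls in the 'moderate renal impairment' range.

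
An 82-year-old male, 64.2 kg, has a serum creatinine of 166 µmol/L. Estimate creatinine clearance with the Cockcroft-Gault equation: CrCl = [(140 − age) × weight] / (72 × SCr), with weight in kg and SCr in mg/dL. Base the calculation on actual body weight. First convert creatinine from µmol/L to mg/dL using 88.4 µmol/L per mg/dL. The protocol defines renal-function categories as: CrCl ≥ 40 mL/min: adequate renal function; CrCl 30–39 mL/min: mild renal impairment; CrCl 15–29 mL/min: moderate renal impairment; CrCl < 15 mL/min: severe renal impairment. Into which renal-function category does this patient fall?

moderate renal impairment

SCr = 166 / 88.4 = 1.878 mg/dL
CrCl = (140 − 82) × 64.2 / (72 × 1.878) = 3723.6 / 135.22 ≈ 27.5 mL/min
28 mL/min falls in the 'moderate renal impairment' range.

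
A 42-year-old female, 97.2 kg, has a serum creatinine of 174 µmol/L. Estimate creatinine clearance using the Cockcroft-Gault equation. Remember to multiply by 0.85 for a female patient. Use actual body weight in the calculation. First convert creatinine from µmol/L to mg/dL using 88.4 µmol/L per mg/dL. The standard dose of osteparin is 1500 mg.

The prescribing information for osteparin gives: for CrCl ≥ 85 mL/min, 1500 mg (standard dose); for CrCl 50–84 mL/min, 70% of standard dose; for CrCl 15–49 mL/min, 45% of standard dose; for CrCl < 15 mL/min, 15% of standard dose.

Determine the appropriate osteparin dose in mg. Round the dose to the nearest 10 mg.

SCr = 174 / 88.4 = 1.968 mg/dL
CrCl = (140 − 42) × 97.2 / (72 × 1.968) × 0.85 = 9525.6 / 141.70 × 0.85 ≈ 57.1 mL/min
CrCl ≈ 57 mL/min → bracket 50–84 mL/min.
70% of 1500 mg = 1050 mg

1050 mg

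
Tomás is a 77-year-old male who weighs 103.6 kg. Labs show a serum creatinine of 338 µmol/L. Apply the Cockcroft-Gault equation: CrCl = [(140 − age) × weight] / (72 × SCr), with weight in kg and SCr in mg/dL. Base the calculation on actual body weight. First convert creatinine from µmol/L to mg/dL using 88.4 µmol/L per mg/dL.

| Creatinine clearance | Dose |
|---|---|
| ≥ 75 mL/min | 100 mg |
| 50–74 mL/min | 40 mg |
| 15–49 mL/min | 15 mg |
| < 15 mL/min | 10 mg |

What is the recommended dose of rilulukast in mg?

15 mg

SCr = 338 / 88.4 = 3.824 mg/dL
CrCl = (140 − 77) × 103.6 / (72 × 3.824) = 6526.8 / 275.33 ≈ 23.7 mL/min
CrCl ≈ 24 mL/min → bracket 15–49 mL/min.
Dose for this bracket: 15 mg.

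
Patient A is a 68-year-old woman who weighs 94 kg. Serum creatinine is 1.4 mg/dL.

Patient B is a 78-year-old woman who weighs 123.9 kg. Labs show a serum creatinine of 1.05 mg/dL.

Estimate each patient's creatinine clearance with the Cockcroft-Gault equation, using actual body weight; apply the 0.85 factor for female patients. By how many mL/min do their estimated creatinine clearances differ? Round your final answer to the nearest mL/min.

29 mL/min

Patient A: CrCl = (140 − 68) × 94 / (72 × 1.4) × 0.85 = 6768.0 / 100.80 × 0.85 ≈ 57.1 mL/min
Patient B: CrCl = (140 − 78) × 123.9 / (72 × 1.05) × 0.85 = 7681.8 / 75.60 × 0.85 ≈ 86.4 mL/min
|57.1 − 86.4| = 29.3 mL/min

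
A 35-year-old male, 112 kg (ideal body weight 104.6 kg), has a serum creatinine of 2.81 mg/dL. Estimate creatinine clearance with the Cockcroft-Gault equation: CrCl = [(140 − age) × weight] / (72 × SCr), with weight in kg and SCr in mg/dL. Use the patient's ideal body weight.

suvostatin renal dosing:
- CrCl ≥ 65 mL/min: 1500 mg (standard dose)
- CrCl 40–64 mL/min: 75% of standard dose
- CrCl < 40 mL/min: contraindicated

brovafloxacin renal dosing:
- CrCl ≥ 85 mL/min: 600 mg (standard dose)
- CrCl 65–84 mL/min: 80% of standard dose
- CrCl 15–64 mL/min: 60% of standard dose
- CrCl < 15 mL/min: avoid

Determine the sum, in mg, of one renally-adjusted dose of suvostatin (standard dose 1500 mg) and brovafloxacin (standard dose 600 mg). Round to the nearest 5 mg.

CrCl = (140 − 35) × 104.6 / (72 × 2.81) = 10983.0 / 202.32 ≈ 54.3 mL/min
CrCl ≈ 54 mL/min.
suvostatin: 40–64 mL/min → 75% of 1500 mg = 1125 mg.
brovafloxacin: 15–64 mL/min → 60% of 600 mg = 360 mg.
Total = 1125 + 360 = 1485 mg.

1485 mg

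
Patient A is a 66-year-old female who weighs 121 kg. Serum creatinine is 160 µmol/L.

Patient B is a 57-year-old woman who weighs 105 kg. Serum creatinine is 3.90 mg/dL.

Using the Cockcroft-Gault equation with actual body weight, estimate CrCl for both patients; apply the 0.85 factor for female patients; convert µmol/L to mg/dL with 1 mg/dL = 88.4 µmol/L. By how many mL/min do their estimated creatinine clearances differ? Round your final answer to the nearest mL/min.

32 mL/min

Patient A: SCr = 160 / 88.4 = 1.81 mg/dL
Patient A: CrCl = (140 − 66) × 121 / (72 × 1.81) × 0.85 = 8954.0 / 130.32 × 0.85 ≈ 58.4 mL/min
Patient B: CrCl = (140 − 57) × 105 / (72 × 3.9) × 0.85 = 8715.0 / 280.80 × 0.85 ≈ 26.4 mL/min
|58.4 − 26.4| = 32.0 mL/min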